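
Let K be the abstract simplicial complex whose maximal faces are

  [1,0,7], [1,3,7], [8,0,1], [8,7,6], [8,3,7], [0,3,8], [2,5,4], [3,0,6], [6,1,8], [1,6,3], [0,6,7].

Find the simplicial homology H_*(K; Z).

Take the total order 0 < 1 < 2 < 3 < 4 < 5 < 6 < 7 < 8 on the vertex set. Then K (dimension 2) consists of the simplices:

  0-simplices (9): [0], [1], [2], [3], [4], [5], [6], [7], [8]
  1-simplices (18): [0,1], [0,3], [0,6], [0,7], [0,8], [1,3], [1,6], [1,7], [1,8], [2,4], [2,5], [3,6], [3,7], [3,8], [4,5], [6,7], [6,8], [7,8]
  2-simplices (11): [0,1,7], [0,1,8], [0,3,6], [0,3,8], [0,6,7], [1,3,6], [1,3,7], [1,6,8], [2,4,5], [3,7,8], [6,7,8]

Hence C_0 ≅ Z^9, C_1 ≅ Z^18, C_2 ≅ Z^11.

∂_1: C_1 → C_0 sends each edge [p,q] (with p < q) to q − p. For instance
  ∂[3,7] = [7] − [3].
This gives a 9×18 integer matrix of rank 7; reducing to Smith normal form yields diagonal entries (1,1,1,1,1,1,1).

∂_2: C_2 → C_1 acts by ∂[p,q,r] = [q,r] − [p,r] + [p,q]. For instance
  ∂[6,7,8] = [7,8] − [6,8] + [6,7],
  ∂[3,7,8] = [7,8] − [3,8] + [3,7].
The 18×11 boundary matrix has rank 11 and Smith normal form diag(1,1,1,1,1,1,1,1,1,1,2).

Now H_k = ker ∂_k / im ∂_{k+1}, so:

  H_0: rank C_0 − rank ∂_1 = 9 − 7 = 2, and the invariant factors of ∂_1 are all 1, so H_0 ≅ Z^2.
  H_1: rank ker ∂_1 − rank ∂_2 = (18 − 7) − 11 = 0, and ∂_2 has invariant factor 2 > 1, so H_1 ≅ Z/2.
  H_2: rank ker ∂_2 − rank ∂_3 = (11 − 11) − 0 = 0, and there is no ∂_3, so H_2 ≅ 0.

As a check, the Euler characteristic is 9 − 18 + 11 = 2, which agrees with 2 − 0 + 0 = 2.
(K is a triangulation of the disjoint union of the 2-simplex and the real projective plane RP^2.)

H_0 ≅ Z^2,  H_1 ≅ Z/2,  H_2 = 0.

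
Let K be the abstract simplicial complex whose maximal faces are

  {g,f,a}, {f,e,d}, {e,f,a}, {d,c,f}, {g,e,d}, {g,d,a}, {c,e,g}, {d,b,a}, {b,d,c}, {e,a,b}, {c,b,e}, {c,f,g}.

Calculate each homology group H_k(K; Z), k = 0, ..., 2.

Fix the vertex order a < b < c < d < e < f < g and write every simplex with vertices in increasing order. Then dim K = 2 and the simplices of K are:

  0-simplices (7): a, b, c, d, e, f, g
  1-simplices (18): ab, ad, ae, af, ag, bc, bd, be, cd, ce, cf, cg, de, df, dg, ef, eg, fg
  2-simplices (12): abd, abe, adg, aef, afg, bcd, bce, cdf, ceg, cfg, def, deg

giving chain groups C_0 ≅ Z^7, C_1 ≅ Z^18, C_2 ≅ Z^12.

∂_1: C_1 → C_0 is given by ∂[p,q] = [q] − [p].
The 7×18 boundary matrix has rank 6 and Smith normal form diag(1,1,1,1,1,1).

The boundary map ∂_2: C_2 → C_1 maps a triangle to the signed sum of its edges. For instance
  ∂afg = fg − ag + af,
  ∂ceg = eg − cg + ce.
This gives a 18×12 integer matrix of rank 12; reducing to Smith normal form yields diagonal entries (1,1,1,1,1,1,1,1,1,1,1,2).

From H_k ≅ ker(∂_k) / im(∂_{k+1}) we obtain:

  H_0: rank C_0 − rank ∂_1 = 7 − 6 = 1, and the invariant factors of ∂_1 are all 1, so H_0 ≅ Z.
  H_1: rank ker ∂_1 − rank ∂_2 = (18 − 6) − 12 = 0, and ∂_2 has invariant factor 2 > 1, so H_1 ≅ Z/2Z.
  H_2: rank ker ∂_2 − rank ∂_3 = (12 − 12) − 0 = 0, and there is no ∂_3, so H_2 ≅ 0.

H_0 ≅ Z,  H_1 ≅ Z/2Z,  H_2 = 0.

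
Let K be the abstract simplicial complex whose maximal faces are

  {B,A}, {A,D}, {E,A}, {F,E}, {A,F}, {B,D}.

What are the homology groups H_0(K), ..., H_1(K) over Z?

K has 5 vertices, 6 edges.
rank ∂_0 = 0, rank ∂_1 = 4 ⇒ b_0 = 5 − 0 − 4 = 1; all invariant factors of ∂_1 are 1 so no torsion. So H_0 = Z.
rank ∂_1 = 4, rank ∂_2 = 0 ⇒ b_1 = 6 − 4 − 0 = 2. So H_1 = Z^2.

H_0 = Z,  H_1 = Z^2.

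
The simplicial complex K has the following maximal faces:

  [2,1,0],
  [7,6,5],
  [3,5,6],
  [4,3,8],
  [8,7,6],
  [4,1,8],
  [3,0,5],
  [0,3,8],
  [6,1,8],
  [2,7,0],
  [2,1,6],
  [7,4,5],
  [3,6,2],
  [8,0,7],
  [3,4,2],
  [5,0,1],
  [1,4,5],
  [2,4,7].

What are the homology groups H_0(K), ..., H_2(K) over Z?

H_0 ≅ Z,  H_1 ≅ Z^2,  H_2 ≅ Z.

We work with the vertex ordering 0 < 1 < 2 < 3 < 4 < 5 < 6 < 7 < 8. The simplices of K, each written with vertices in increasing order, are:

  0-simplices (9): [0], [1], [2], [3], [4], [5], [6], [7], [8]
  1-simplices (27): (27 of them)
  2-simplices (18): [0,1,2], [0,1,5], [0,2,7], [0,3,5], [0,3,8], [0,7,8], [1,2,6], [1,4,5], [1,4,8], [1,6,8], [2,3,4], [2,3,6], [2,4,7], [3,4,8], [3,5,6], [4,5,7], [5,6,7], [6,7,8]

Hence C_0 ≅ Z^9, C_1 ≅ Z^27, C_2 ≅ Z^18.

Boundary ∂_1: C_1 → C_0 maps an edge to its endpoints' difference, ∂[p,q] = q − p. For instance
  ∂[5,7] = [7] − [5].
This gives a 9×27 integer matrix of rank 8; reducing to Smith normal form yields diagonal entries (1,1,1,1,1,1,1,1).

∂_2: C_2 → C_1 maps a triangle to the signed sum of its edges. For instance
  ∂[1,6,8] = [6,8] − [1,8] + [1,6],
  ∂[1,4,5] = [4,5] − [1,5] + [1,4].
This gives a 27×18 integer matrix of rank 17; reducing to Smith normal form yields diagonal entries (1,1,1,1,1,1,1,1,1,1,1,1,1,1,1,1,1).

Now H_k = ker ∂_k / im ∂_{k+1}, so:

  H_0: rank C_0 − rank ∂_1 = 9 − 8 = 1, and the invariant factors of ∂_1 are all 1, so H_0 = Z.
  H_1: rank ker ∂_1 − rank ∂_2 = (27 − 8) − 17 = 2, and the invariant factors of ∂_2 are all 1, so H_1 = Z^2.
  H_2: rank ker ∂_2 − rank ∂_3 = (18 − 17) − 0 = 1, and there is no ∂_3, so H_2 = Z.

As a check, the Euler characteristic is 9 − 27 + 18 = 0, which agrees with 1 − 2 + 1 = 0.
(K is a triangulation of the torus T^2.)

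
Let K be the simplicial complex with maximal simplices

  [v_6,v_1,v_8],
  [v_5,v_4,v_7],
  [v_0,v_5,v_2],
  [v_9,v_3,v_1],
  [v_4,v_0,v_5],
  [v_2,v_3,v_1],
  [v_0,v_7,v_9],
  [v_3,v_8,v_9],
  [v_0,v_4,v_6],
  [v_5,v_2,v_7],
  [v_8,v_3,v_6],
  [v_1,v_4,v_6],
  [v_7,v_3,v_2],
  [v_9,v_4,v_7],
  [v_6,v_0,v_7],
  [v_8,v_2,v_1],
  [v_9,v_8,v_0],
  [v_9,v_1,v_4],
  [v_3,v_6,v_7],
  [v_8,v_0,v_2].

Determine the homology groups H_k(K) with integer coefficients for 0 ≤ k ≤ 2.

H_0 ≅ Z,  H_1 ≅ Z ⊕ Z/2Z,  H_2 = 0.

Fix the vertex order v_0 < v_1 < v_2 < v_3 < v_4 < v_5 < v_6 < v_7 < v_8 < v_9 and write every simplex with vertices in increasing order. Then dim K = 2 and the simplices of K are:

  0-simplices (10): [v_0], [v_1], [v_2], [v_3], [v_4], [v_5], [v_6], [v_7], [v_8], [v_9]
  1-simplices (30): (30 of them)
  2-simplices (20): (20 of them)

Hence C_0 ≅ Z^10, C_1 ≅ Z^30, C_2 ≅ Z^20.

Boundary ∂_1: C_1 → C_0 sends each edge [p,q] (with p < q) to q − p.
This gives a 10×30 integer matrix of rank 9; reducing to Smith normal form yields diagonal entries (1,1,1,1,1,1,1,1,1).

Boundary ∂_2: C_2 → C_1 acts by ∂[p,q,r] = [q,r] − [p,r] + [p,q]. For instance
  ∂[v_1,v_4,v_6] = [v_4,v_6] − [v_1,v_6] + [v_1,v_4],
  ∂[v_2,v_5,v_7] = [v_5,v_7] − [v_2,v_7] + [v_2,v_5].
The resulting 30×20 matrix has rank 20, and its Smith normal form has invariant factors (1,1,1,1,1,1,1,1,1,1,1,1,1,1,1,1,1,1,1,2).

Now H_k = ker ∂_k / im ∂_{k+1}, so:

  H_0: rank C_0 − rank ∂_1 = 10 − 9 = 1, and the invariant factors of ∂_1 are all 1, so H_0 = Z.
  H_1: rank ker ∂_1 − rank ∂_2 = (30 − 9) − 20 = 1, and ∂_2 has invariant factor 2 > 1, so H_1 = Z ⊕ Z/2Z.
  H_2: rank ker ∂_2 − rank ∂_3 = (20 − 20) − 0 = 0, and there is no ∂_3, so H_2 = 0.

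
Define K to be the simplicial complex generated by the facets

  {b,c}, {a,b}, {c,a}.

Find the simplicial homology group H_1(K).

Order the vertices as a < b < c. Listing each simplex with vertices in this order, K has dimension 1 with simplices:

  0-simplices (3): a, b, c
  1-simplices (3): ab, ac, bc

Hence C_0 ≅ Z^3, C_1 ≅ Z^3.

∂_1: C_1 → C_0 maps an edge to its endpoints' difference, ∂[p,q] = q − p.
As a 3×3 matrix over Z this has rank 2, with invariant factors (1,1).

Now H_k = ker ∂_k / im ∂_{k+1}, so:

  H_1: rank ker ∂_1 − rank ∂_2 = (3 − 2) − 0 = 1, and there is no ∂_2, so H_1 ≅ Z.

H_1 = Z.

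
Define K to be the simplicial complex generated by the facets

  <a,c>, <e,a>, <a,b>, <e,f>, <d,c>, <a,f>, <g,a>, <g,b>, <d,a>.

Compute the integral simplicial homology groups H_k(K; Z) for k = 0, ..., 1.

H_0 ≅ Z,  H_1 ≅ Z^3.

Fix the vertex order a < b < c < d < e < f < g and write every simplex with vertices in increasing order. Then dim K = 1 and the simplices of K are:

  0-simplices (7): a, b, c, d, e, f, g
  1-simplices (9): ab, ac, ad, ae, af, ag, bg, cd, ef

so the chain groups are C_0 ≅ Z^7, C_1 ≅ Z^9.

Boundary ∂_1: C_1 → C_0 sends each edge [p,q] (with p < q) to q − p.
The resulting 7×9 matrix has rank 6, and its Smith normal form has invariant factors (1,1,1,1,1,1).

From H_k ≅ ker(∂_k) / im(∂_{k+1}) we obtain:

  H_0: rank C_0 − rank ∂_1 = 7 − 6 = 1, and the invariant factors of ∂_1 are all 1, so H_0 = Z.
  H_1: rank ker ∂_1 − rank ∂_2 = (9 − 6) − 0 = 3, and there is no ∂_2, so H_1 = Z^3.

As a check, the Euler characteristic is 7 − 9 = -2, which agrees with 1 − 3 = -2.
(K is a triangulation of a wedge of 3 circles.)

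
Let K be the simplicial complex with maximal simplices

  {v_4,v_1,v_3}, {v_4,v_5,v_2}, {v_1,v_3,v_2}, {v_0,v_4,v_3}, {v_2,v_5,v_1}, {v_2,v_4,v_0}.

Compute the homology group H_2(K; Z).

H_2 ≅ 0.

Take the total order v_0 < v_1 < v_2 < v_3 < v_4 < v_5 on the vertex set. Then K (dimension 2) consists of the simplices:

  0-simplices (6): [v_0], [v_1], [v_2], [v_3], [v_4], [v_5]
  1-simplices (12): [v_0,v_2], [v_0,v_3], [v_0,v_4], [v_1,v_2], [v_1,v_3], [v_1,v_4], [v_1,v_5], [v_2,v_3], [v_2,v_4], [v_2,v_5], [v_3,v_4], [v_4,v_5]
  2-simplices (6): [v_0,v_2,v_4], [v_0,v_3,v_4], [v_1,v_2,v_3], [v_1,v_2,v_5], [v_1,v_3,v_4], [v_2,v_4,v_5]

giving chain groups C_0 ≅ Z^6, C_1 ≅ Z^12, C_2 ≅ Z^6.

Boundary ∂_1: C_1 → C_0 maps an edge to its endpoints' difference, ∂[p,q] = q − p.
The 6×12 boundary matrix has rank 5 and Smith normal form diag(1,1,1,1,1).

The boundary map ∂_2: C_2 → C_1 maps a triangle to the signed sum of its edges. For instance
  ∂[v_1,v_3,v_4] = [v_3,v_4] − [v_1,v_4] + [v_1,v_3],
  ∂[v_0,v_3,v_4] = [v_3,v_4] − [v_0,v_4] + [v_0,v_3].
As a 12×6 matrix over Z this has rank 6, with invariant factors (1,1,1,1,1,1).

Computing H_k = (kernel of ∂_k) / (image of ∂_{k+1}):

  H_2: rank ker ∂_2 − rank ∂_3 = (6 − 6) − 0 = 0, and there is no ∂_3, so H_2 ≅ 0.

(K is a triangulation of the cylinder S^1 x I.)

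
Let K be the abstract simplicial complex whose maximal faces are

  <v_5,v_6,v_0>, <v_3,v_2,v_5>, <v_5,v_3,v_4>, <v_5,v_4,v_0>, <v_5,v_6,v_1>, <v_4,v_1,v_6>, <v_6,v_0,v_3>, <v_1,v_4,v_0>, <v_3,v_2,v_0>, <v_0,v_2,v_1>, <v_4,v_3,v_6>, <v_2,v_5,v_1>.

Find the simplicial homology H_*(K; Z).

H_0 ≅ Z,  H_1 ≅ Z_2,  H_2 = 0.

Take the total order v_0 < v_1 < v_2 < v_3 < v_4 < v_5 < v_6 on the vertex set. Then K (dimension 2) consists of the simplices:

  0-simplices (7): [v_0], [v_1], [v_2], [v_3], [v_4], [v_5], [v_6]
  1-simplices (18): (18 of them)
  2-simplices (12): (12 of them)

Hence C_0 ≅ Z^7, C_1 ≅ Z^18, C_2 ≅ Z^12.

The boundary map ∂_1: C_1 → C_0 maps an edge to its endpoints' difference, ∂[p,q] = q − p.
The 7×18 boundary matrix has rank 6 and Smith normal form diag(1,1,1,1,1,1).

∂_2: C_2 → C_1 acts by ∂[p,q,r] = [q,r] − [p,r] + [p,q]. For instance
  ∂[v_1,v_4,v_6] = [v_4,v_6] − [v_1,v_6] + [v_1,v_4],
  ∂[v_1,v_2,v_5] = [v_2,v_5] − [v_1,v_5] + [v_1,v_2].
As a 18×12 matrix over Z this has rank 12, with invariant factors (1,1,1,1,1,1,1,1,1,1,1,2).

Now H_k = ker ∂_k / im ∂_{k+1}, so:

  H_0: rank C_0 − rank ∂_1 = 7 − 6 = 1, and the invariant factors of ∂_1 are all 1, so H_0 ≅ Z.
  H_1: rank ker ∂_1 − rank ∂_2 = (18 − 6) − 12 = 0, and ∂_2 has invariant factor 2 > 1, so H_1 ≅ Z_2.
  H_2: rank ker ∂_2 − rank ∂_3 = (12 − 12) − 0 = 0, and there is no ∂_3, so H_2 ≅ 0.

(K is a triangulation of the real projective plane RP^2.)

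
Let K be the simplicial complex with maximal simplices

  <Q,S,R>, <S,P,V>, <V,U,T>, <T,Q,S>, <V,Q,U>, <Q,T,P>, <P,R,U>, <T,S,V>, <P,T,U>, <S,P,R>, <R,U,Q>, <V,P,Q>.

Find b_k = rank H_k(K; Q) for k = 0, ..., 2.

b_0 = 1, b_1 = 0, b_2 = 0.

K has 7 vertices, 18 edges, 12 triangles.
rank ∂_0 = 0, rank ∂_1 = 6 ⇒ b_0 = 7 − 0 − 6 = 1; all invariant factors of ∂_1 are 1 so no torsion. So H_0 ≅ Z.
rank ∂_1 = 6, rank ∂_2 = 12 ⇒ b_1 = 18 − 6 − 12 = 0; ∂_2 has invariant factor(s) [2] giving torsion. So H_1 ≅ Z/2.
rank ∂_2 = 12, rank ∂_3 = 0 ⇒ b_2 = 12 − 12 − 0 = 0. So H_2 ≅ 0.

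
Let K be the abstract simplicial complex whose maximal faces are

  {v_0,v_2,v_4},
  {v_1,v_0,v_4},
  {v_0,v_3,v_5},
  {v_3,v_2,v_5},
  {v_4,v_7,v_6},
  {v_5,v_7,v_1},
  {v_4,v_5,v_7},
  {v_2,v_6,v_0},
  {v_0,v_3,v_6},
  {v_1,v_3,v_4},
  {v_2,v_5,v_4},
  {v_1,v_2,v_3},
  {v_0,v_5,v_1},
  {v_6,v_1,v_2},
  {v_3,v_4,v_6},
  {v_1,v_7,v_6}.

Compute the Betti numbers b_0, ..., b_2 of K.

Take the total order v_0 < v_1 < v_2 < v_3 < v_4 < v_5 < v_6 < v_7 on the vertex set. Then K (dimension 2) consists of the simplices:

  0-simplices (8): [v_0], [v_1], [v_2], [v_3], [v_4], [v_5], [v_6], [v_7]
  1-simplices (24): (24 of them)
  2-simplices (16): (16 of them)

Hence C_0 ≅ Z^8, C_1 ≅ Z^24, C_2 ≅ Z^16.

Boundary ∂_1: C_1 → C_0 sends each edge [p,q] (with p < q) to q − p.
As a 8×24 matrix over Z this has rank 7, with invariant factors (1,1,1,1,1,1,1).

The boundary map ∂_2: C_2 → C_1 maps a triangle to the signed sum of its edges. For instance
  ∂[v_0,v_3,v_5] = [v_3,v_5] − [v_0,v_5] + [v_0,v_3],
  ∂[v_0,v_3,v_6] = [v_3,v_6] − [v_0,v_6] + [v_0,v_3].
As a 24×16 matrix over Z this has rank 15, with invariant factors (1,1,1,1,1,1,1,1,1,1,1,1,1,1,1).

From H_k ≅ ker(∂_k) / im(∂_{k+1}) we obtain:

  H_0: rank C_0 − rank ∂_1 = 8 − 7 = 1, and the invariant factors of ∂_1 are all 1, so H_0 = Z.
  H_1: rank ker ∂_1 − rank ∂_2 = (24 − 7) − 15 = 2, and the invariant factors of ∂_2 are all 1, so H_1 = Z^2.
  H_2: rank ker ∂_2 − rank ∂_3 = (16 − 15) − 0 = 1, and there is no ∂_3, so H_2 = Z.

Hence the Betti numbers are b_0 = 1, b_1 = 2, b_2 = 1.

b_0 = 1, b_1 = 2, b_2 = 1.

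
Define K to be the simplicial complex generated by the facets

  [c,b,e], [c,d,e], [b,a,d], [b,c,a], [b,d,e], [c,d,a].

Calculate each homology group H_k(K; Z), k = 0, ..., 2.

H_0 ≅ Z,  H_1 = 0,  H_2 ≅ Z.

Order the vertices as a < b < c < d < e. Listing each simplex with vertices in this order, K has dimension 2 with simplices:

  0-simplices (5): a, b, c, d, e
  1-simplices (9): ab, ac, ad, bc, bd, be, cd, ce, de
  2-simplices (6): abc, abd, acd, bce, bde, cde

Hence C_0 ≅ Z^5, C_1 ≅ Z^9, C_2 ≅ Z^6.

Boundary ∂_1: C_1 → C_0 is given by ∂[p,q] = [q] − [p]. For instance
  ∂ce = e − c.
This gives a 5×9 integer matrix of rank 4; reducing to Smith normal form yields diagonal entries (1,1,1,1).

Boundary ∂_2: C_2 → C_1 acts by ∂[p,q,r] = [q,r] − [p,r] + [p,q]. For instance
  ∂bce = ce − be + bc,
  ∂cde = de − ce + cd.
The 9×6 boundary matrix has rank 5 and Smith normal form diag(1,1,1,1,1).

Computing H_k = (kernel of ∂_k) / (image of ∂_{k+1}):

  H_0: rank C_0 − rank ∂_1 = 5 − 4 = 1, and the invariant factors of ∂_1 are all 1, so H_0 ≅ Z.
  H_1: rank ker ∂_1 − rank ∂_2 = (9 − 4) − 5 = 0, and the invariant factors of ∂_2 are all 1, so H_1 ≅ 0.
  H_2: rank ker ∂_2 − rank ∂_3 = (6 − 5) − 0 = 1, and there is no ∂_3, so H_2 ≅ Z.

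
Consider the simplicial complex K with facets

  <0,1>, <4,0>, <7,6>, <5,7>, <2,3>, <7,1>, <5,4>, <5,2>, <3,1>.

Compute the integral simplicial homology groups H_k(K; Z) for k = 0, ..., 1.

We work with the vertex ordering 0 < 1 < 2 < 3 < 4 < 5 < 6 < 7. The simplices of K, each written with vertices in increasing order, are:

  0-simplices (8): [0], [1], [2], [3], [4], [5], [6], [7]
  1-simplices (9): [0,1], [0,4], [1,3], [1,7], [2,3], [2,5], [4,5], [5,7], [6,7]

so the chain groups are C_0 ≅ Z^8, C_1 ≅ Z^9.

∂_1: C_1 → C_0 maps an edge to its endpoints' difference, ∂[p,q] = q − p. For instance
  ∂[0,1] = [1] − [0].
The resulting 8×9 matrix has rank 7, and its Smith normal form has invariant factors (1,1,1,1,1,1,1).

Reading off H_k = ker ∂_k / im ∂_{k+1}:

  H_0: rank C_0 − rank ∂_1 = 8 − 7 = 1, and the invariant factors of ∂_1 are all 1, so H_0 ≅ Z.
  H_1: rank ker ∂_1 − rank ∂_2 = (9 − 7) − 0 = 2, and there is no ∂_2, so H_1 ≅ Z^2.

H_0 = Z,  H_1 = Z^2.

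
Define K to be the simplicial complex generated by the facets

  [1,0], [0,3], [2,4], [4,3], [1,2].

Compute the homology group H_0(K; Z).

Fix the vertex order 0 < 1 < 2 < 3 < 4 and write every simplex with vertices in increasing order. Then dim K = 1 and the simplices of K are:

  0-simplices (5): [0], [1], [2], [3], [4]
  1-simplices (5): [0,1], [0,3], [1,2], [2,4], [3,4]

Hence C_0 ≅ Z^5, C_1 ≅ Z^5.

The boundary map ∂_1: C_1 → C_0 sends each edge [p,q] (with p < q) to q − p.
As a 5×5 matrix over Z this has rank 4, with invariant factors (1,1,1,1).

Now H_k = ker ∂_k / im ∂_{k+1}, so:

  H_0: rank C_0 − rank ∂_1 = 5 − 4 = 1, and the invariant factors of ∂_1 are all 1, so H_0 ≅ Z.

(K is a triangulation of the circle S^1.)

H_0 ≅ Z.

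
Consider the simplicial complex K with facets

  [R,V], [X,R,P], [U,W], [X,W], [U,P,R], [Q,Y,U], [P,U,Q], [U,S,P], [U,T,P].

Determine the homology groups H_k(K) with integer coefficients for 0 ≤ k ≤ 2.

Order the vertices as P < Q < R < S < T < U < V < W < X < Y. Listing each simplex with vertices in this order, K has dimension 2 with simplices:

  0-simplices (10): P, Q, R, S, T, U, V, W, X, Y
  1-simplices (16): PQ, PR, PS, PT, PU, PX, QU, QY, RU, RV, RX, SU, TU, UW, UY, WX
  2-simplices (6): PQU, PRU, PRX, PSU, PTU, QUY

Hence C_0 ≅ Z^10, C_1 ≅ Z^16, C_2 ≅ Z^6.

Boundary ∂_1: C_1 → C_0 sends each edge [p,q] (with p < q) to q − p. For instance
  ∂UY = Y − U.
This gives a 10×16 integer matrix of rank 9; reducing to Smith normal form yields diagonal entries (1,1,1,1,1,1,1,1,1).

The boundary map ∂_2: C_2 → C_1 acts by ∂[p,q,r] = [q,r] − [p,r] + [p,q]. For instance
  ∂PRU = RU − PU + PR,
  ∂PSU = SU − PU + PS.
The 16×6 boundary matrix has rank 6 and Smith normal form diag(1,1,1,1,1,1).

Reading off H_k = ker ∂_k / im ∂_{k+1}:

  H_0: rank C_0 − rank ∂_1 = 10 − 9 = 1, and the invariant factors of ∂_1 are all 1, so H_0 = Z.
  H_1: rank ker ∂_1 − rank ∂_2 = (16 − 9) − 6 = 1, and the invariant factors of ∂_2 are all 1, so H_1 = Z.
  H_2: rank ker ∂_2 − rank ∂_3 = (6 − 6) − 0 = 0, and there is no ∂_3, so H_2 = 0.

H_0 = Z,  H_1 = Z,  H_2 = 0.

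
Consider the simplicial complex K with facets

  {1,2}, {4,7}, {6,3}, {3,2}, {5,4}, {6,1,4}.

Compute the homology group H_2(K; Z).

H_2 ≅ 0.

K has 7 vertices, 8 edges, 1 triangle.
rank ∂_2 = 1, rank ∂_3 = 0 ⇒ b_2 = 1 − 1 − 0 = 0. So H_2 = 0.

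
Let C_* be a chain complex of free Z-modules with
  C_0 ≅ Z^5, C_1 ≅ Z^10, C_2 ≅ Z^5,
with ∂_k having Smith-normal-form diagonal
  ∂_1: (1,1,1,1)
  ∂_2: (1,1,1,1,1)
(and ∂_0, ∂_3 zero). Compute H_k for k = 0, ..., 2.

H_0: b_0 = 5 − 0 − 4 = 1; torsion from ∂_1 factors > 1: none. So H_0 ≅ Z.
H_1: b_1 = 10 − 4 − 5 = 1; torsion from ∂_2 factors > 1: none. So H_1 ≅ Z.
H_2: b_2 = 5 − 5 − 0 = 0; torsion from ∂_3 factors > 1: none. So H_2 ≅ 0.

H_0 ≅ Z,  H_1 ≅ Z,  H_2 = 0.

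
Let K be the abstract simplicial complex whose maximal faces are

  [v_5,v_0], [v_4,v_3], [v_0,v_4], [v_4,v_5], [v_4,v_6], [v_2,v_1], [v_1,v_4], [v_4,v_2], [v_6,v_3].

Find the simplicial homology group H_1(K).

Fix the vertex order v_0 < v_1 < v_2 < v_3 < v_4 < v_5 < v_6 and write every simplex with vertices in increasing order. Then dim K = 1 and the simplices of K are:

  0-simplices (7): [v_0], [v_1], [v_2], [v_3], [v_4], [v_5], [v_6]
  1-simplices (9): [v_0,v_4], [v_0,v_5], [v_1,v_2], [v_1,v_4], [v_2,v_4], [v_3,v_4], [v_3,v_6], [v_4,v_5], [v_4,v_6]

giving chain groups C_0 ≅ Z^7, C_1 ≅ Z^9.

Boundary ∂_1: C_1 → C_0 is given by ∂[p,q] = [q] − [p]. For instance
  ∂[v_4,v_6] = [v_6] − [v_4].
The 7×9 boundary matrix has rank 6 and Smith normal form diag(1,1,1,1,1,1).

From H_k ≅ ker(∂_k) / im(∂_{k+1}) we obtain:

  H_1: rank ker ∂_1 − rank ∂_2 = (9 − 6) − 0 = 3, and there is no ∂_2, so H_1 ≅ Z^3.

H_1 ≅ Z^3.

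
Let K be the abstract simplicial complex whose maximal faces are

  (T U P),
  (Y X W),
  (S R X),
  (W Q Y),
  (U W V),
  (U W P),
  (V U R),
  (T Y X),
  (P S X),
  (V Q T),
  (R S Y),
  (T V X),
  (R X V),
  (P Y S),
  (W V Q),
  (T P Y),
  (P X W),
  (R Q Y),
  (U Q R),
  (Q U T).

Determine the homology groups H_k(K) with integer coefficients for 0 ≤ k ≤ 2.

We work with the vertex ordering P < Q < R < S < T < U < V < W < X < Y. The simplices of K, each written with vertices in increasing order, are:

  0-simplices (10): P, Q, R, S, T, U, V, W, X, Y
  1-simplices (30): PS, PT, PU, PW, PX, PY, QR, QT, QU, QV, QW, QY, RS, RU, RV, RX, RY, SX, SY, TU, TV, TX, TY, UV, UW, VW, VX, WX, WY, XY
  2-simplices (20): PSX, PSY, PTU, PTY, PUW, PWX, QRU, QRY, QTU, QTV, QVW, QWY, RSX, RSY, RUV, RVX, TVX, TXY, UVW, WXY

Hence C_0 ≅ Z^10, C_1 ≅ Z^30, C_2 ≅ Z^20.

The boundary map ∂_1: C_1 → C_0 is given by ∂[p,q] = [q] − [p].
The resulting 10×30 matrix has rank 9, and its Smith normal form has invariant factors (1,1,1,1,1,1,1,1,1).

∂_2: C_2 → C_1 acts by ∂[p,q,r] = [q,r] − [p,r] + [p,q]. For instance
  ∂QRY = RY − QY + QR,
  ∂PUW = UW − PW + PU.
This gives a 30×20 integer matrix of rank 20; reducing to Smith normal form yields diagonal entries (1,1,1,1,1,1,1,1,1,1,1,1,1,1,1,1,1,1,1,2).

Now H_k = ker ∂_k / im ∂_{k+1}, so:

  H_0: rank C_0 − rank ∂_1 = 10 − 9 = 1, and the invariant factors of ∂_1 are all 1, so H_0 = Z.
  H_1: rank ker ∂_1 − rank ∂_2 = (30 − 9) − 20 = 1, and ∂_2 has invariant factor 2 > 1, so H_1 = Z ⊕ Z/2.
  H_2: rank ker ∂_2 − rank ∂_3 = (20 − 20) − 0 = 0, and there is no ∂_3, so H_2 = 0.

(K is a triangulation of the Klein bottle.)

H_0 = Z,  H_1 = Z ⊕ Z/2,  H_2 = 0.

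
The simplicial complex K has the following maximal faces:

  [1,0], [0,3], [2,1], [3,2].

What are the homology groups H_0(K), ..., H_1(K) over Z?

H_0 = Z,  H_1 = Z.

Take the total order 0 < 1 < 2 < 3 on the vertex set. Then K (dimension 1) consists of the simplices:

  0-simplices (4): [0], [1], [2], [3]
  1-simplices (4): [0,1], [0,3], [1,2], [2,3]

so the chain groups are C_0 ≅ Z^4, C_1 ≅ Z^4.

Boundary ∂_1: C_1 → C_0 is given by ∂[p,q] = [q] − [p]. For instance
  ∂[2,3] = [3] − [2].
This gives a 4×4 integer matrix of rank 3; reducing to Smith normal form yields diagonal entries (1,1,1).

Computing H_k = (kernel of ∂_k) / (image of ∂_{k+1}):

  H_0: rank C_0 − rank ∂_1 = 4 − 3 = 1, and the invariant factors of ∂_1 are all 1, so H_0 ≅ Z.
  H_1: rank ker ∂_1 − rank ∂_2 = (4 − 3) − 0 = 1, and there is no ∂_2, so H_1 ≅ Z.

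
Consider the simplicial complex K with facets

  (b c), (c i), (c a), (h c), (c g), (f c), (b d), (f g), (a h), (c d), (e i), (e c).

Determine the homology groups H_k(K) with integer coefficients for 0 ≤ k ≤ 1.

Fix the vertex order a < b < c < d < e < f < g < h < i and write every simplex with vertices in increasing order. Then dim K = 1 and the simplices of K are:

  0-simplices (9): a, b, c, d, e, f, g, h, i
  1-simplices (12): ac, ah, bc, bd, cd, ce, cf, cg, ch, ci, ei, fg

so the chain groups are C_0 ≅ Z^9, C_1 ≅ Z^12.

The boundary map ∂_1: C_1 → C_0 sends each edge [p,q] (with p < q) to q − p.
The resulting 9×12 matrix has rank 8, and its Smith normal form has invariant factors (1,1,1,1,1,1,1,1).

Reading off H_k = ker ∂_k / im ∂_{k+1}:

  H_0: rank C_0 − rank ∂_1 = 9 − 8 = 1, and the invariant factors of ∂_1 are all 1, so H_0 = Z.
  H_1: rank ker ∂_1 − rank ∂_2 = (12 − 8) − 0 = 4, and there is no ∂_2, so H_1 = Z^4.

As a check, the Euler characteristic is 9 − 12 = -3, which agrees with 1 − 4 = -3.

H_0 = Z,  H_1 = Z^4.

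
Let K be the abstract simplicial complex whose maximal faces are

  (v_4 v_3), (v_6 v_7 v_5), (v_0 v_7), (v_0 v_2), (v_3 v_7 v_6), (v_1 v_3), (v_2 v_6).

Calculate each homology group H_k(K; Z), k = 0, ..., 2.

H_0 ≅ Z,  H_1 ≅ Z,  H_2 = 0.

K has 8 vertices, 10 edges, 2 triangles.
rank ∂_0 = 0, rank ∂_1 = 7 ⇒ b_0 = 8 − 0 − 7 = 1; all invariant factors of ∂_1 are 1 so no torsion. So H_0 ≅ Z.
rank ∂_1 = 7, rank ∂_2 = 2 ⇒ b_1 = 10 − 7 − 2 = 1; all invariant factors of ∂_2 are 1 so no torsion. So H_1 ≅ Z.
rank ∂_2 = 2, rank ∂_3 = 0 ⇒ b_2 = 2 − 2 − 0 = 0. So H_2 ≅ 0.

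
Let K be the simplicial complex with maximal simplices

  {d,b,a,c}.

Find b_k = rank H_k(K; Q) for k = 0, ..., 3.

b_0 = 1, b_1 = 0, b_2 = 0, b_3 = 0.

Order the vertices as a < b < c < d. Listing each simplex with vertices in this order, K has dimension 3 with simplices:

  0-simplices (4): a, b, c, d
  1-simplices (6): ab, ac, ad, bc, bd, cd
  2-simplices (4): abc, abd, acd, bcd
  3-simplices (1): abcd

Hence C_0 ≅ Z^4, C_1 ≅ Z^6, C_2 ≅ Z^4, C_3 ≅ Z^1.

∂_1: C_1 → C_0 is given by ∂[p,q] = [q] − [p].
This gives a 4×6 integer matrix of rank 3; reducing to Smith normal form yields diagonal entries (1,1,1).

Boundary ∂_2: C_2 → C_1 acts by ∂[p,q,r] = [q,r] − [p,r] + [p,q]. For instance
  ∂abc = bc − ac + ab,
  ∂acd = cd − ad + ac.
As a 6×4 matrix over Z this has rank 3, with invariant factors (1,1,1).

The boundary map ∂_3: C_3 → C_2 sends each 3-simplex σ to the alternating sum Σ_i (−1)^i (σ with its i-th vertex removed). For instance
  ∂abcd = bcd − acd + abd − abc.
As a 4×1 matrix over Z this has rank 1, with invariant factors (1).

Reading off H_k = ker ∂_k / im ∂_{k+1}:

  H_0: rank C_0 − rank ∂_1 = 4 − 3 = 1, and the invariant factors of ∂_1 are all 1, so H_0 = Z.
  H_1: rank ker ∂_1 − rank ∂_2 = (6 − 3) − 3 = 0, and the invariant factors of ∂_2 are all 1, so H_1 = 0.
  H_2: rank ker ∂_2 − rank ∂_3 = (4 − 3) − 1 = 0, and the invariant factors of ∂_3 are all 1, so H_2 = 0.
  H_3: rank ker ∂_3 − rank ∂_4 = (1 − 1) − 0 = 0, and there is no ∂_4, so H_3 = 0.

Hence the Betti numbers are b_0 = 1, b_1 = 0, b_2 = 0, b_3 = 0.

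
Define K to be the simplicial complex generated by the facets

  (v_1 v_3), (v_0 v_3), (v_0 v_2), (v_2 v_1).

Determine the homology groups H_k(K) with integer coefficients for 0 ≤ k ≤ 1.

Take the total order v_0 < v_1 < v_2 < v_3 on the vertex set. Then K (dimension 1) consists of the simplices:

  0-simplices (4): [v_0], [v_1], [v_2], [v_3]
  1-simplices (4): [v_0,v_2], [v_0,v_3], [v_1,v_2], [v_1,v_3]

Hence C_0 ≅ Z^4, C_1 ≅ Z^4.

The boundary map ∂_1: C_1 → C_0 maps an edge to its endpoints' difference, ∂[p,q] = q − p.
This gives a 4×4 integer matrix of rank 3; reducing to Smith normal form yields diagonal entries (1,1,1).

Computing H_k = (kernel of ∂_k) / (image of ∂_{k+1}):

  H_0: rank C_0 − rank ∂_1 = 4 − 3 = 1, and the invariant factors of ∂_1 are all 1, so H_0 ≅ Z.
  H_1: rank ker ∂_1 − rank ∂_2 = (4 − 3) − 0 = 1, and there is no ∂_2, so H_1 ≅ Z.

As a check, the Euler characteristic is 4 − 4 = 0, which agrees with 1 − 1 = 0.

H_0 = Z,  H_1 = Z.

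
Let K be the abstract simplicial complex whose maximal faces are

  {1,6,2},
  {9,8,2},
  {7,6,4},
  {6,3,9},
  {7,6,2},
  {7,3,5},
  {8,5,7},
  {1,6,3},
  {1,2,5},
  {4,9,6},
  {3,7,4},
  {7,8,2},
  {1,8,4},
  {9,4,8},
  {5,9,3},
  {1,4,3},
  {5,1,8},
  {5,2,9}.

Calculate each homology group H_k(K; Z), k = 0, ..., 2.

H_0 ≅ Z,  H_1 ≅ Z ⊕ Z/2Z,  H_2 = 0.

Fix the vertex order 1 < 2 < 3 < 4 < 5 < 6 < 7 < 8 < 9 and write every simplex with vertices in increasing order. Then dim K = 2 and the simplices of K are:

  0-simplices (9): [1], [2], [3], [4], [5], [6], [7], [8], [9]
  1-simplices (27): (27 of them)
  2-simplices (18): [1,2,5], [1,2,6], [1,3,4], [1,3,6], [1,4,8], [1,5,8], [2,5,9], [2,6,7], [2,7,8], [2,8,9], [3,4,7], [3,5,7], [3,5,9], [3,6,9], [4,6,7], [4,6,9], [4,8,9], [5,7,8]

so the chain groups are C_0 ≅ Z^9, C_1 ≅ Z^27, C_2 ≅ Z^18.

The boundary map ∂_1: C_1 → C_0 maps an edge to its endpoints' difference, ∂[p,q] = q − p. For instance
  ∂[3,6] = [6] − [3].
This gives a 9×27 integer matrix of rank 8; reducing to Smith normal form yields diagonal entries (1,1,1,1,1,1,1,1).

∂_2: C_2 → C_1 sends each 2-simplex [p,q,r] to [q,r] − [p,r] + [p,q]. For instance
  ∂[2,7,8] = [7,8] − [2,8] + [2,7],
  ∂[3,5,9] = [5,9] − [3,9] + [3,5].
The resulting 27×18 matrix has rank 18, and its Smith normal form has invariant factors (1,1,1,1,1,1,1,1,1,1,1,1,1,1,1,1,1,2).

From H_k ≅ ker(∂_k) / im(∂_{k+1}) we obtain:

  H_0: rank C_0 − rank ∂_1 = 9 − 8 = 1, and the invariant factors of ∂_1 are all 1, so H_0 = Z.
  H_1: rank ker ∂_1 − rank ∂_2 = (27 − 8) − 18 = 1, and ∂_2 has invariant factor 2 > 1, so H_1 = Z ⊕ Z/2Z.
  H_2: rank ker ∂_2 − rank ∂_3 = (18 − 18) − 0 = 0, and there is no ∂_3, so H_2 = 0.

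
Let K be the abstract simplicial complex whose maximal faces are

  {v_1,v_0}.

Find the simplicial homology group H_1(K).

H_1 = 0.

Order the vertices as v_0 < v_1. Listing each simplex with vertices in this order, K has dimension 1 with simplices:

  0-simplices (2): [v_0], [v_1]
  1-simplices (1): [v_0,v_1]

so the chain groups are C_0 ≅ Z^2, C_1 ≅ Z^1.

∂_1: C_1 → C_0 sends each edge [p,q] (with p < q) to q − p. For instance
  ∂[v_0,v_1] = [v_1] − [v_0].
The 2×1 boundary matrix has rank 1 and Smith normal form diag(1).

Now H_k = ker ∂_k / im ∂_{k+1}, so:

  H_1: rank ker ∂_1 − rank ∂_2 = (1 − 1) − 0 = 0, and there is no ∂_2, so H_1 = 0.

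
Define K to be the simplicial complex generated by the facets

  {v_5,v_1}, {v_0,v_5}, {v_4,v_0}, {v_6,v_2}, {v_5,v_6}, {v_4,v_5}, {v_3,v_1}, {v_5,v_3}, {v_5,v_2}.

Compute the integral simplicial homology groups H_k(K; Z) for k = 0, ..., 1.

K has 7 vertices, 9 edges.
rank ∂_0 = 0, rank ∂_1 = 6 ⇒ b_0 = 7 − 0 − 6 = 1; all invariant factors of ∂_1 are 1 so no torsion. So H_0 ≅ Z.
rank ∂_1 = 6, rank ∂_2 = 0 ⇒ b_1 = 9 − 6 − 0 = 3. So H_1 ≅ Z^3.

H_0 ≅ Z,  H_1 ≅ Z^3.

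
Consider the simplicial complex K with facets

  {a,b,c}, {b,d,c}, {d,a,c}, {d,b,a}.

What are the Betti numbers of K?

b_0 = 1, b_1 = 0, b_2 = 1.

Order the vertices as a < b < c < d. Listing each simplex with vertices in this order, K has dimension 2 with simplices:

  0-simplices (4): a, b, c, d
  1-simplices (6): ab, ac, ad, bc, bd, cd
  2-simplices (4): abc, abd, acd, bcd

so the chain groups are C_0 ≅ Z^4, C_1 ≅ Z^6, C_2 ≅ Z^4.

Boundary ∂_1: C_1 → C_0 maps an edge to its endpoints' difference, ∂[p,q] = q − p.
This gives a 4×6 integer matrix of rank 3; reducing to Smith normal form yields diagonal entries (1,1,1).

The boundary map ∂_2: C_2 → C_1 acts by ∂[p,q,r] = [q,r] − [p,r] + [p,q]. For instance
  ∂abd = bd − ad + ab,
  ∂abc = bc − ac + ab.
The 6×4 boundary matrix has rank 3 and Smith normal form diag(1,1,1).

Reading off H_k = ker ∂_k / im ∂_{k+1}:

  H_0: rank C_0 − rank ∂_1 = 4 − 3 = 1, and the invariant factors of ∂_1 are all 1, so H_0 ≅ Z.
  H_1: rank ker ∂_1 − rank ∂_2 = (6 − 3) − 3 = 0, and the invariant factors of ∂_2 are all 1, so H_1 ≅ 0.
  H_2: rank ker ∂_2 − rank ∂_3 = (4 − 3) − 0 = 1, and there is no ∂_3, so H_2 ≅ Z.

As a check, the Euler characteristic is 4 − 6 + 4 = 2, which agrees with 1 − 0 + 1 = 2.

Hence the Betti numbers are b_0 = 1, b_1 = 0, b_2 = 1.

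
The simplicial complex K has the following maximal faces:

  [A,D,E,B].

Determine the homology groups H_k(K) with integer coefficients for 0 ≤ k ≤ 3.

We work with the vertex ordering A < B < D < E. The simplices of K, each written with vertices in increasing order, are:

  0-simplices (4): A, B, D, E
  1-simplices (6): AB, AD, AE, BD, BE, DE
  2-simplices (4): ABD, ABE, ADE, BDE
  3-simplices (1): ABDE

so the chain groups are C_0 ≅ Z^4, C_1 ≅ Z^6, C_2 ≅ Z^4, C_3 ≅ Z^1.

Boundary ∂_1: C_1 → C_0 is given by ∂[p,q] = [q] − [p]. For instance
  ∂AD = D − A.
As a 4×6 matrix over Z this has rank 3, with invariant factors (1,1,1).

∂_2: C_2 → C_1 sends each 2-simplex [p,q,r] to [q,r] − [p,r] + [p,q]. For instance
  ∂ABD = BD − AD + AB,
  ∂BDE = DE − BE + BD.
The 6×4 boundary matrix has rank 3 and Smith normal form diag(1,1,1).

Boundary ∂_3: C_3 → C_2 sends each 3-simplex σ to the alternating sum Σ_i (−1)^i (σ with its i-th vertex removed). For instance
  ∂ABDE = BDE − ADE + ABE − ABD.
The resulting 4×1 matrix has rank 1, and its Smith normal form has invariant factors (1).

Now H_k = ker ∂_k / im ∂_{k+1}, so:

  H_0: rank C_0 − rank ∂_1 = 4 − 3 = 1, and the invariant factors of ∂_1 are all 1, so H_0 = Z.
  H_1: rank ker ∂_1 − rank ∂_2 = (6 − 3) − 3 = 0, and the invariant factors of ∂_2 are all 1, so H_1 = 0.
  H_2: rank ker ∂_2 − rank ∂_3 = (4 − 3) − 1 = 0, and the invariant factors of ∂_3 are all 1, so H_2 = 0.
  H_3: rank ker ∂_3 − rank ∂_4 = (1 − 1) − 0 = 0, and there is no ∂_4, so H_3 = 0.

As a check, the Euler characteristic is 4 − 6 + 4 − 1 = 1, which agrees with 1 − 0 + 0 − 0 = 1.
(K is a triangulation of the 3-simplex.)

H_0 = Z,  H_1 = 0,  H_2 = 0,  H_3 = 0.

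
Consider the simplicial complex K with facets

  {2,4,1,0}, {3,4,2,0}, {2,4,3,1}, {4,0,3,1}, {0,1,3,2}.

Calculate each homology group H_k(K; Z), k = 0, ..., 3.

H_0 = Z,  H_1 = 0,  H_2 = 0,  H_3 = Z.

K has 5 vertices, 10 edges, 10 triangles, 5 3-simplices.
rank ∂_0 = 0, rank ∂_1 = 4 ⇒ b_0 = 5 − 0 − 4 = 1; all invariant factors of ∂_1 are 1 so no torsion. So H_0 = Z.
rank ∂_1 = 4, rank ∂_2 = 6 ⇒ b_1 = 10 − 4 − 6 = 0; all invariant factors of ∂_2 are 1 so no torsion. So H_1 = 0.
rank ∂_2 = 6, rank ∂_3 = 4 ⇒ b_2 = 10 − 6 − 4 = 0; all invariant factors of ∂_3 are 1 so no torsion. So H_2 = 0.
rank ∂_3 = 4, rank ∂_4 = 0 ⇒ b_3 = 5 − 4 − 0 = 1. So H_3 = Z.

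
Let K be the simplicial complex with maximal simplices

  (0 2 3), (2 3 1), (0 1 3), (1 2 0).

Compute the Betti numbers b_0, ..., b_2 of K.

b_0 = 1, b_1 = 0, b_2 = 1.

Fix the vertex order 0 < 1 < 2 < 3 and write every simplex with vertices in increasing order. Then dim K = 2 and the simplices of K are:

  0-simplices (4): [0], [1], [2], [3]
  1-simplices (6): [0,1], [0,2], [0,3], [1,2], [1,3], [2,3]
  2-simplices (4): [0,1,2], [0,1,3], [0,2,3], [1,2,3]

so the chain groups are C_0 ≅ Z^4, C_1 ≅ Z^6, C_2 ≅ Z^4.

Boundary ∂_1: C_1 → C_0 sends each edge [p,q] (with p < q) to q − p. For instance
  ∂[0,1] = [1] − [0].
The resulting 4×6 matrix has rank 3, and its Smith normal form has invariant factors (1,1,1).

Boundary ∂_2: C_2 → C_1 sends each 2-simplex [p,q,r] to [q,r] − [p,r] + [p,q]. For instance
  ∂[0,1,3] = [1,3] − [0,3] + [0,1],
  ∂[0,1,2] = [1,2] − [0,2] + [0,1].
As a 6×4 matrix over Z this has rank 3, with invariant factors (1,1,1).

Computing H_k = (kernel of ∂_k) / (image of ∂_{k+1}):

  H_0: rank C_0 − rank ∂_1 = 4 − 3 = 1, and the invariant factors of ∂_1 are all 1, so H_0 ≅ Z.
  H_1: rank ker ∂_1 − rank ∂_2 = (6 − 3) − 3 = 0, and the invariant factors of ∂_2 are all 1, so H_1 ≅ 0.
  H_2: rank ker ∂_2 − rank ∂_3 = (4 − 3) − 0 = 1, and there is no ∂_3, so H_2 ≅ Z.

(K is a triangulation of the 2-sphere S^2.)

Hence the Betti numbers are b_0 = 1, b_1 = 0, b_2 = 1.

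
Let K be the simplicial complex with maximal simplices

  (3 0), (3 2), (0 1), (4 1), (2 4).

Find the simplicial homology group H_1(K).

H_1 ≅ Z.

We work with the vertex ordering 0 < 1 < 2 < 3 < 4. The simplices of K, each written with vertices in increasing order, are:

  0-simplices (5): [0], [1], [2], [3], [4]
  1-simplices (5): [0,1], [0,3], [1,4], [2,3], [2,4]

Hence C_0 ≅ Z^5, C_1 ≅ Z^5.

Boundary ∂_1: C_1 → C_0 is given by ∂[p,q] = [q] − [p]. For instance
  ∂[0,3] = [3] − [0].
This gives a 5×5 integer matrix of rank 4; reducing to Smith normal form yields diagonal entries (1,1,1,1).

From H_k ≅ ker(∂_k) / im(∂_{k+1}) we obtain:

  H_1: rank ker ∂_1 − rank ∂_2 = (5 − 4) − 0 = 1, and there is no ∂_2, so H_1 ≅ Z.

(K is a triangulation of the circle S^1.)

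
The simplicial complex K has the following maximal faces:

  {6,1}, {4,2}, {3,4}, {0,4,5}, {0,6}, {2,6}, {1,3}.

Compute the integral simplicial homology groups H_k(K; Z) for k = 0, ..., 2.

H_0 ≅ Z,  H_1 ≅ Z^2,  H_2 = 0.

We work with the vertex ordering 0 < 1 < 2 < 3 < 4 < 5 < 6. The simplices of K, each written with vertices in increasing order, are:

  0-simplices (7): [0], [1], [2], [3], [4], [5], [6]
  1-simplices (9): [0,4], [0,5], [0,6], [1,3], [1,6], [2,4], [2,6], [3,4], [4,5]
  2-simplices (1): [0,4,5]

so the chain groups are C_0 ≅ Z^7, C_1 ≅ Z^9, C_2 ≅ Z^1.

Boundary ∂_1: C_1 → C_0 maps an edge to its endpoints' difference, ∂[p,q] = q − p. For instance
  ∂[3,4] = [4] − [3].
This gives a 7×9 integer matrix of rank 6; reducing to Smith normal form yields diagonal entries (1,1,1,1,1,1).

∂_2: C_2 → C_1 sends each 2-simplex [p,q,r] to [q,r] − [p,r] + [p,q]. For instance
  ∂[0,4,5] = [4,5] − [0,5] + [0,4].
The resulting 9×1 matrix has rank 1, and its Smith normal form has invariant factors (1).

Computing H_k = (kernel of ∂_k) / (image of ∂_{k+1}):

  H_0: rank C_0 − rank ∂_1 = 7 − 6 = 1, and the invariant factors of ∂_1 are all 1, so H_0 ≅ Z.
  H_1: rank ker ∂_1 − rank ∂_2 = (9 − 6) − 1 = 2, and the invariant factors of ∂_2 are all 1, so H_1 ≅ Z^2.
  H_2: rank ker ∂_2 − rank ∂_3 = (1 − 1) − 0 = 0, and there is no ∂_3, so H_2 ≅ 0.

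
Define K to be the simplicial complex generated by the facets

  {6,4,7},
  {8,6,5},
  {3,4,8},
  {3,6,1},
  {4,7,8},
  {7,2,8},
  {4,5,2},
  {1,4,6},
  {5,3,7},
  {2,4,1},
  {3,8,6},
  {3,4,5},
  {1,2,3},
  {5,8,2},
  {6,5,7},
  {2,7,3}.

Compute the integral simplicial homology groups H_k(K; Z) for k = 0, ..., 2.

H_0 = Z,  H_1 = Z^2,  H_2 = Z.

Order the vertices as 1 < 2 < 3 < 4 < 5 < 6 < 7 < 8. Listing each simplex with vertices in this order, K has dimension 2 with simplices:

  0-simplices (8): [1], [2], [3], [4], [5], [6], [7], [8]
  1-simplices (24): (24 of them)
  2-simplices (16): [1,2,3], [1,2,4], [1,3,6], [1,4,6], [2,3,7], [2,4,5], [2,5,8], [2,7,8], [3,4,5], [3,4,8], [3,5,7], [3,6,8], [4,6,7], [4,7,8], [5,6,7], [5,6,8]

so the chain groups are C_0 ≅ Z^8, C_1 ≅ Z^24, C_2 ≅ Z^16.

∂_1: C_1 → C_0 sends each edge [p,q] (with p < q) to q − p. For instance
  ∂[2,4] = [4] − [2].
As a 8×24 matrix over Z this has rank 7, with invariant factors (1,1,1,1,1,1,1).

Boundary ∂_2: C_2 → C_1 maps a triangle to the signed sum of its edges. For instance
  ∂[1,2,4] = [2,4] − [1,4] + [1,2],
  ∂[2,5,8] = [5,8] − [2,8] + [2,5].
The resulting 24×16 matrix has rank 15, and its Smith normal form has invariant factors (1,1,1,1,1,1,1,1,1,1,1,1,1,1,1).

Computing H_k = (kernel of ∂_k) / (image of ∂_{k+1}):

  H_0: rank C_0 − rank ∂_1 = 8 − 7 = 1, and the invariant factors of ∂_1 are all 1, so H_0 ≅ Z.
  H_1: rank ker ∂_1 − rank ∂_2 = (24 − 7) − 15 = 2, and the invariant factors of ∂_2 are all 1, so H_1 ≅ Z^2.
  H_2: rank ker ∂_2 − rank ∂_3 = (16 − 15) − 0 = 1, and there is no ∂_3, so H_2 ≅ Z.

As a check, the Euler characteristic is 8 − 24 + 16 = 0, which agrees with 1 − 2 + 1 = 0.
(K is a triangulation of the torus T^2.)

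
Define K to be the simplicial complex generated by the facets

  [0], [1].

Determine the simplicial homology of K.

Order the vertices as 0 < 1. Listing each simplex with vertices in this order, K has dimension 0 with simplices:

  0-simplices (2): [0], [1]

so the chain groups are C_0 ≅ Z^2.

Reading off H_k = ker ∂_k / im ∂_{k+1}:

  H_0: rank C_0 − rank ∂_1 = 2 − 0 = 2, and there is no ∂_1, so H_0 ≅ Z^2.

(K is a triangulation of a set of 2 points.)

H_0 = Z^2.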